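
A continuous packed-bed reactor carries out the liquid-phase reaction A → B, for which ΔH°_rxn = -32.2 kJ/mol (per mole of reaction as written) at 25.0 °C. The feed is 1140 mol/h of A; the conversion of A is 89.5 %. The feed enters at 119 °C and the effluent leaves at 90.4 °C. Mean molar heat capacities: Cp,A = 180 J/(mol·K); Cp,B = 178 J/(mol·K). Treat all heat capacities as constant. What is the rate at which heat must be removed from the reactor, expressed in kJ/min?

Q_out = 648 kJ/min

Extent of reaction ξ = 0.895 × 1140 = 1020.3 mol/h
Reaction term: ξ·ΔH°_rxn = 1020.3 × -32.2 = -32854 kJ/h
Sensible, feed 119→25 °C: -19289 kJ/h
Outlet flows (mol/h): A 119.7, B 1020.3
Sensible, products 25→90.4 °C: 13287 kJ/h
Q = ΔH = -38856 kJ/h = -10.793 kW
Heat removed = 647.6 kJ/min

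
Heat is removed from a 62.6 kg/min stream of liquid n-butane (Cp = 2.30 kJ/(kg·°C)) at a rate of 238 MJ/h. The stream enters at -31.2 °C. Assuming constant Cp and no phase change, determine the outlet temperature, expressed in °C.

T_out = -58.8 °C

Q = 238 MJ/h = 3966.7 kJ/min
ΔT = Q/(ṁ·Cp) = 3966.7/(62.6×2.30) = 27.55 K
T_out = -31.2 − 27.55 = -58.75 °C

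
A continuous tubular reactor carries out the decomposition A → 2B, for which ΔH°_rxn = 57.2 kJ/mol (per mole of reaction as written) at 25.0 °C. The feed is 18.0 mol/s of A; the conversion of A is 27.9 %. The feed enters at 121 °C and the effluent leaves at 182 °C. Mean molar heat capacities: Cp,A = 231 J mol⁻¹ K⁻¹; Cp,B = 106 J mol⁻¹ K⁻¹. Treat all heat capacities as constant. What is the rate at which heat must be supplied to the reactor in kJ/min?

Extent of reaction ξ = 0.279 × 18.0 = 5.022 mol/s
Reaction term: ξ·ΔH°_rxn = 5.022 × 57.2 = 287.26 kJ/s
Sensible, feed 121→25 °C: -399.17 kJ/s
Outlet flows (mol/s): A 12.978, B 10.044
Sensible, products 25→182 °C: 637.83 kJ/s
Q = ΔH = 525.92 kJ/s = 525.92 kW
Heat supplied = 31555 kJ/min

Q_in = 31600 kJ/min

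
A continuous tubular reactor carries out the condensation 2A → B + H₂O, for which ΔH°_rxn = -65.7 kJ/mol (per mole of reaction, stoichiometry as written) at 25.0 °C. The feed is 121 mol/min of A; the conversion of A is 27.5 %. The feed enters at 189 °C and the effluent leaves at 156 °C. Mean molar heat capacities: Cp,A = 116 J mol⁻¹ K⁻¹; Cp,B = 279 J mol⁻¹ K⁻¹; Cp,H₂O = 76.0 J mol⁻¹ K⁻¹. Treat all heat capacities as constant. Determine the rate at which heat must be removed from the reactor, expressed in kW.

Extent of reaction ξ = 0.275 × 121 / 2 = 16.638 mol/min
Reaction term: ξ·ΔH°_rxn = 16.638 × -65.7 = -1093.1 kJ/min
Sensible, feed 189→25 °C: -2301.9 kJ/min
Outlet flows (mol/min): A 87.725, B 16.638, H₂O 16.638
Sensible, products 25→156 °C: 2106.8 kJ/min
Q = ΔH = -1288.2 kJ/min = -21.47 kW
Heat removed = 21.47 kW

Q_out = 21.5 kW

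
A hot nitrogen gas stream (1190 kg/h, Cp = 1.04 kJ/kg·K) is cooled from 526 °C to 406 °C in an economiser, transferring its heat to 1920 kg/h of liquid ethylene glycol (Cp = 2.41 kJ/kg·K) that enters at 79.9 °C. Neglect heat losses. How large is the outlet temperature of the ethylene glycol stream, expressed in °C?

T_c,out = 112 °C

Heat released by hot stream: Q = 1190 × 1.04 × (526 − 406) = 148510 kJ/h
Energy balance on cold side (adiabatic exchanger): Q = ṁ_c·Cp_c·(T_c,out − T_c,in)
T_c,out = 79.9 + 148510/(1920 × 2.41) = 112 °C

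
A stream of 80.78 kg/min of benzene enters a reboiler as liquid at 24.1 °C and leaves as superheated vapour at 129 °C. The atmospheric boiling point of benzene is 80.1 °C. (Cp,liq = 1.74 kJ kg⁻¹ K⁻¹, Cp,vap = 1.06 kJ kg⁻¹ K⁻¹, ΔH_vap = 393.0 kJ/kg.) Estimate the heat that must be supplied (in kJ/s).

liquid 24.1→80.1 °C: 97.44 kJ/kg
vaporisation at 80.1 °C: 393 kJ/kg
vapour 80.1→129 °C: 51.834 kJ/kg
Δh = 97.44 + 393 + 51.834 = 542.27 kJ/kg
Q = ṁ·Δh = 80.78 kg/min × 542.27 kJ/kg = 43805 kJ/min
|Q| = 730.08 kW

Q = 730 kJ/s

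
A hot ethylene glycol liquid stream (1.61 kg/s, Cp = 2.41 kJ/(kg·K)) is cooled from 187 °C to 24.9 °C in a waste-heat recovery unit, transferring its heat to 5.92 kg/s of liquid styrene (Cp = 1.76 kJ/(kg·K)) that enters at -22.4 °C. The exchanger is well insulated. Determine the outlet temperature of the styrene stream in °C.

T_c,out = 38.0 °C

Heat released by hot stream: Q = 1.61 × 2.41 × (187 − 24.9) = 628.96 kJ/s
Energy balance on cold side (adiabatic exchanger): Q = ṁ_c·Cp_c·(T_c,out − T_c,in)
T_c,out = -22.4 + 628.96/(5.92 × 1.76) = 37.966 °C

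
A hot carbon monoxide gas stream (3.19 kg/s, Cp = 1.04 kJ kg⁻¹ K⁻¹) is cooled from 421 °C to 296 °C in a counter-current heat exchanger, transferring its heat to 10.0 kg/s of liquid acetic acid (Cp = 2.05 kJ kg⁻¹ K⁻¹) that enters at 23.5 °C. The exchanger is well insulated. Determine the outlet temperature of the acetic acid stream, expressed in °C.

Heat released by hot stream: Q = 3.19 × 1.04 × (421 − 296) = 414.7 kJ/s
Energy balance on cold side (adiabatic exchanger): Q = ṁ_c·Cp_c·(T_c,out − T_c,in)
T_c,out = 23.5 + 414.7/(10.0 × 2.05) = 43.729 °C

T_c,out = 43.7 °C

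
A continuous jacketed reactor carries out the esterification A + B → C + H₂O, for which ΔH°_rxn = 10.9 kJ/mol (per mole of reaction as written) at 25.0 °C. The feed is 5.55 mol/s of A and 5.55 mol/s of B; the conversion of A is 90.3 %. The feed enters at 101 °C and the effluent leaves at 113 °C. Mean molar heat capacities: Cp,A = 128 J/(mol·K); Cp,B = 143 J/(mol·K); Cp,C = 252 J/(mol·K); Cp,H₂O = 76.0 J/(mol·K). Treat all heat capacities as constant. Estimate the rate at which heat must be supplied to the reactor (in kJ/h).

Q_in = 352000 kJ/h

Extent of reaction ξ = 0.903 × 5.55 = 5.0117 mol/s
Reaction term: ξ·ΔH°_rxn = 5.0117 × 10.9 = 54.627 kJ/s
Sensible, feed 101→25 °C: -114.31 kJ/s
Outlet flows (mol/s): A 0.53835, B 0.53835, C 5.0117, H₂O 5.0117
Sensible, products 25→113 °C: 157.49 kJ/s
Q = ΔH = 97.814 kJ/s = 97.814 kW
Heat supplied = 352130 kJ/h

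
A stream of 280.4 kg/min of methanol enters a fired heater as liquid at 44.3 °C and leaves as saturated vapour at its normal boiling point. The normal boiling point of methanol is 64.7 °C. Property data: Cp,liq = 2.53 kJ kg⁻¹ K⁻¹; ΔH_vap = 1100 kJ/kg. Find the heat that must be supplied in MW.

Q = 5.38 MW

liquid 44.3→64.7 °C: 51.612 kJ/kg
vaporisation at 64.7 °C: 1100 kJ/kg
Δh = 51.612 + 1100 = 1151.6 kJ/kg
Q = ṁ·Δh = 280.4 kg/min × 1151.6 kJ/kg = 322910 kJ/min
|Q| = 5381.9 kW = 5.3819 MW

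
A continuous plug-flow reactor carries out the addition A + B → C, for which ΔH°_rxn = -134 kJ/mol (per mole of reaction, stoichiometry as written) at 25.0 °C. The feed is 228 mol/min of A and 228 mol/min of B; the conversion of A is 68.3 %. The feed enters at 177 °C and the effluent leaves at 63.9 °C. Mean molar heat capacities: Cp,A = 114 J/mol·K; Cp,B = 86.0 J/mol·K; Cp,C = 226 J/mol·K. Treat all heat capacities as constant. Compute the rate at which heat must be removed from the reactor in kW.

Q_out = 431 kW

Extent of reaction ξ = 0.683 × 228 = 155.72 mol/min
Reaction term: ξ·ΔH°_rxn = 155.72 × -134 = -20867 kJ/min
Sensible, feed 177→25 °C: -6931.2 kJ/min
Outlet flows (mol/min): A 72.276, B 72.276, C 155.72
Sensible, products 25→63.9 °C: 1931.3 kJ/min
Q = ΔH = -25867 kJ/min = -431.11 kW
Heat removed = 431.11 kW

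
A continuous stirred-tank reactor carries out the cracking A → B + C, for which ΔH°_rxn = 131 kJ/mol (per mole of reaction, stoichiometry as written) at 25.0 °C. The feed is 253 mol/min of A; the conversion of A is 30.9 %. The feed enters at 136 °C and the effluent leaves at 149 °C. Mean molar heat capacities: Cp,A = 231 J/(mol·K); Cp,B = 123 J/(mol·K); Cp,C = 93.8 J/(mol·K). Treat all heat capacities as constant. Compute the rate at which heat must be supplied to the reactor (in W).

Q_in = 181000 W

Extent of reaction ξ = 0.309 × 253 = 78.177 mol/min
Reaction term: ξ·ΔH°_rxn = 78.177 × 131 = 10241 kJ/min
Sensible, feed 136→25 °C: -6487.2 kJ/min
Outlet flows (mol/min): A 174.82, B 78.177, C 78.177
Sensible, products 25→149 °C: 7109.3 kJ/min
Q = ΔH = 10863 kJ/min = 181.05 kW
Heat supplied = 181050 W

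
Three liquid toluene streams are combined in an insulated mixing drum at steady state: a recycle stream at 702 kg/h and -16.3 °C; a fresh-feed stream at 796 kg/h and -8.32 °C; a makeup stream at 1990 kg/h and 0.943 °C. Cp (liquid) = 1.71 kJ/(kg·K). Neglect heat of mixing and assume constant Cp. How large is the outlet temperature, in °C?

T_out = -4.64 °C

Energy balance with Q = 0: Σ ṁᵢCp,ᵢ(T_out − Tᵢ) = 0
T_out = Σ ṁᵢCp,ᵢTᵢ / Σ ṁᵢCp,ᵢ
      = -27683 / 5964.5 = -4.6413 °C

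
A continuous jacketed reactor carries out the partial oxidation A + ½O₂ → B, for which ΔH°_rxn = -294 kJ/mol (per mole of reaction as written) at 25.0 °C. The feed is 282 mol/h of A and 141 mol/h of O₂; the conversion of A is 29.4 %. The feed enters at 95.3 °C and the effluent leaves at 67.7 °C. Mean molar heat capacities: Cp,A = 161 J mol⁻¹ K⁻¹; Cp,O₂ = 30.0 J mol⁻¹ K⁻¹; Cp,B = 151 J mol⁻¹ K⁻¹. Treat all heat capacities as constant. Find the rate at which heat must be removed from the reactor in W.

Q_out = 7180 W

Extent of reaction ξ = 0.294 × 282 = 82.908 mol/h
Reaction term: ξ·ΔH°_rxn = 82.908 × -294 = -24375 kJ/h
Sensible, feed 95.3→25 °C: -3489.1 kJ/h
Outlet flows (mol/h): A 199.09, O₂ 99.546, B 82.908
Sensible, products 25→67.7 °C: 2030.8 kJ/h
Q = ΔH = -25833 kJ/h = -7.1759 kW
Heat removed = 7175.9 W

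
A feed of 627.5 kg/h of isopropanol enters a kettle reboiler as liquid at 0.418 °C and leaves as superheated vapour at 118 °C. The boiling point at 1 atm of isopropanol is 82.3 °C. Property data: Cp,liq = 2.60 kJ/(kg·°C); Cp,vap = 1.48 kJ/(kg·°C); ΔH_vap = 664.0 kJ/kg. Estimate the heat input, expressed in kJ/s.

Q = 162 kJ/s

liquid 0.418→82.3 °C: 212.89 kJ/kg
vaporisation at 82.3 °C: 664 kJ/kg
vapour 82.3→118 °C: 52.836 kJ/kg
Δh = 212.89 + 664 + 52.836 = 929.73 kJ/kg
Q = ṁ·Δh = 627.5 kg/h × 929.73 kJ/kg = 583410 kJ/h
|Q| = 162.06 kW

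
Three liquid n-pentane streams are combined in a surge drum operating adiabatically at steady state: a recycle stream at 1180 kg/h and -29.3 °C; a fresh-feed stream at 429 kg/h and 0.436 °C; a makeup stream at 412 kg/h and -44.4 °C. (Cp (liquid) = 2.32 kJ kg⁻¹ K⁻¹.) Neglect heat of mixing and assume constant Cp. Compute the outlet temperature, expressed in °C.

T_out = -26.1 °C

No heat crosses the boundary, so H_out = H_in.
Σ ṁᵢCp,ᵢTᵢ = 1180×2.32×-29.3 + 429×2.32×0.436 + 412×2.32×-44.4 = -122220
Σ ṁᵢCp,ᵢ = 1180×2.32 + 429×2.32 + 412×2.32 = 4688.7
T_out = -122220 / 4688.7 = -26.066 °C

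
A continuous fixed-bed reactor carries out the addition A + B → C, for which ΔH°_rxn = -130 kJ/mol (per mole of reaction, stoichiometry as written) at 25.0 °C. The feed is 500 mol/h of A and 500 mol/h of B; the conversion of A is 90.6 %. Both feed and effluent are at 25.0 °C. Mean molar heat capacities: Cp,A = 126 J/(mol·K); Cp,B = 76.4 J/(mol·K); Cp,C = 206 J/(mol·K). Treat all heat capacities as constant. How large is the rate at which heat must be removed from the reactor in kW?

Q_out = 16.4 kW

Extent of reaction ξ = 0.906 × 500 = 453 mol/h
Reaction term: ξ·ΔH°_rxn = 453 × -130 = -58890 kJ/h
Q = ΔH = -58890 kJ/h = -16.358 kW
Heat removed = 16.358 kW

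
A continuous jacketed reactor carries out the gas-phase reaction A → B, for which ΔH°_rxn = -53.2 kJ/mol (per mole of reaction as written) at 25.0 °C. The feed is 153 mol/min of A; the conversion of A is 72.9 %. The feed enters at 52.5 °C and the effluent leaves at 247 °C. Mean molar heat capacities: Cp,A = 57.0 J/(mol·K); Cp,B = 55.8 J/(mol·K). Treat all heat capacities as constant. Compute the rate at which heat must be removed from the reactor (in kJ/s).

Q_out = 71.1 kJ/s

Extent of reaction ξ = 0.729 × 153 = 111.54 mol/min
Reaction term: ξ·ΔH°_rxn = 111.54 × -53.2 = -5933.8 kJ/min
Sensible, feed 52.5→25 °C: -239.83 kJ/min
Outlet flows (mol/min): A 41.463, B 111.54
Sensible, products 25→247 °C: 1906.3 kJ/min
Q = ΔH = -4267.2 kJ/min = -71.121 kW
Heat removed = 71.121 kJ/s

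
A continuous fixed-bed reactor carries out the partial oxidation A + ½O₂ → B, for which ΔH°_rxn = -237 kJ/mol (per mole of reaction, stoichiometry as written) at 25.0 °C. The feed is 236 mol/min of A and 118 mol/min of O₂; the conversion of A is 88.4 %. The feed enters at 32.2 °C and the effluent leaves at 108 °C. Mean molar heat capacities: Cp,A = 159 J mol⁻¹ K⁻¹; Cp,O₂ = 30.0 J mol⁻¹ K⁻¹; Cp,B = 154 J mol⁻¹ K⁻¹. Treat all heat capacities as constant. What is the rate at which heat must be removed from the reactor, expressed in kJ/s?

Extent of reaction ξ = 0.884 × 236 = 208.62 mol/min
Reaction term: ξ·ΔH°_rxn = 208.62 × -237 = -49444 kJ/min
Sensible, feed 32.2→25 °C: -295.66 kJ/min
Outlet flows (mol/min): A 27.376, O₂ 13.688, B 208.62
Sensible, products 25→108 °C: 3062 kJ/min
Q = ΔH = -46678 kJ/min = -777.96 kW
Heat removed = 777.96 kJ/s

Q_out = 778 kJ/s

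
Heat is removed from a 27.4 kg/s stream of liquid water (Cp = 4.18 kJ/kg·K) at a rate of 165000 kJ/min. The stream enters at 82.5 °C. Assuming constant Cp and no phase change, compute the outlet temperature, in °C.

Q = 165000 kJ/min = 2750 kJ/s
ΔT = Q/(ṁ·Cp) = 2750/(27.4×4.18) = 24.011 K
T_out = 82.5 − 24.011 = 58.489 °C

T_out = 58.5 °C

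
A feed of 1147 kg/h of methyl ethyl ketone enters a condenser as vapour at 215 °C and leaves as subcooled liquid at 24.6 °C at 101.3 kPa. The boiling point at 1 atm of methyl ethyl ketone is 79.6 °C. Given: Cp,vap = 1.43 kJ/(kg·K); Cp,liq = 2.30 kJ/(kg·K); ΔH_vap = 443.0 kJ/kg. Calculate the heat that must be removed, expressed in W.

Q_c = 243000 W

vapour 215→79.6 °C: -193.62 kJ/kg
condensation at 79.6 °C: -443 kJ/kg
liquid 79.6→24.6 °C: -126.5 kJ/kg
Δh = -193.62 + -443 + -126.5 = -763.12 kJ/kg
Q = ṁ·Δh = 1147 kg/h × -763.12 kJ/kg = -875300 kJ/h
|Q| = 243.14 kW = 243140 W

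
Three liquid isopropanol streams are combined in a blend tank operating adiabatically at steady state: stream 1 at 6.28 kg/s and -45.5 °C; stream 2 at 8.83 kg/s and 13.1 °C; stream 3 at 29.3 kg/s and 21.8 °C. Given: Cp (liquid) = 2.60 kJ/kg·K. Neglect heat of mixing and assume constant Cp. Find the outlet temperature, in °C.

T_out = 10.6 °C

No heat crosses the boundary, so H_out = H_in.
Σ ṁᵢCp,ᵢTᵢ = 6.28×2.60×-45.5 + 8.83×2.60×13.1 + 29.3×2.60×21.8 = 1218.5
Σ ṁᵢCp,ᵢ = 6.28×2.60 + 8.83×2.60 + 29.3×2.60 = 115.47
T_out = 1218.5 / 115.47 = 10.553 °C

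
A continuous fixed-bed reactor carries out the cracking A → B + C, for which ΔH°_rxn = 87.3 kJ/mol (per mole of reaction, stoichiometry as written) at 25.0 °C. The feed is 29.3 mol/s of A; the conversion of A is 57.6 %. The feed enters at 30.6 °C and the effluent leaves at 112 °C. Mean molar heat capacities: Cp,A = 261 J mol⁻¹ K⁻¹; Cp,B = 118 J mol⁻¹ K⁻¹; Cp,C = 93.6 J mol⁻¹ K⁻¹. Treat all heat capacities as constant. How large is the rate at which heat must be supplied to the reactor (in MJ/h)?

Q_in = 7280 MJ/h

Extent of reaction ξ = 0.576 × 29.3 = 16.877 mol/s
Reaction term: ξ·ΔH°_rxn = 16.877 × 87.3 = 1473.3 kJ/s
Sensible, feed 30.6→25 °C: -42.825 kJ/s
Outlet flows (mol/s): A 12.423, B 16.877, C 16.877
Sensible, products 25→112 °C: 592.78 kJ/s
Q = ΔH = 2023.3 kJ/s = 2023.3 kW
Heat supplied = 7283.9 MJ/h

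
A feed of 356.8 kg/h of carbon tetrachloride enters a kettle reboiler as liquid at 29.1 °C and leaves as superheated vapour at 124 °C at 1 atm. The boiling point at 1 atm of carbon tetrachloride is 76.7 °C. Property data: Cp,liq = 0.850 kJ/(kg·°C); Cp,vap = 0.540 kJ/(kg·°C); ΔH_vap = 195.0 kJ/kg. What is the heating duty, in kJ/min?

Q = 1550 kJ/min

liquid 29.1→76.7 °C: 40.46 kJ/kg
vaporisation at 76.7 °C: 195 kJ/kg
vapour 76.7→124 °C: 25.542 kJ/kg
Δh = 40.46 + 195 + 25.542 = 261 kJ/kg
Q = ṁ·Δh = 356.8 kg/h × 261 kJ/kg = 93126 kJ/h
|Q| = 25.868 kW = 1552.1 kJ/min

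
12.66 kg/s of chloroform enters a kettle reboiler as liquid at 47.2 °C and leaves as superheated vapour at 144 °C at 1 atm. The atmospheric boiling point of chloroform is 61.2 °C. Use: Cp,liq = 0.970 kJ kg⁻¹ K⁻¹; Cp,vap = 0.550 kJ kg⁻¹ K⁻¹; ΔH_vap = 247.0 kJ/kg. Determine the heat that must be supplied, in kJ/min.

Q = 233000 kJ/min

liquid 47.2→61.2 °C: 13.58 kJ/kg
vaporisation at 61.2 °C: 247 kJ/kg
vapour 61.2→144 °C: 45.54 kJ/kg
Δh = 13.58 + 247 + 45.54 = 306.12 kJ/kg
Q = ṁ·Δh = 12.66 kg/s × 306.12 kJ/kg = 3875.5 kJ/s
|Q| = 3875.5 kW = 232530 kJ/min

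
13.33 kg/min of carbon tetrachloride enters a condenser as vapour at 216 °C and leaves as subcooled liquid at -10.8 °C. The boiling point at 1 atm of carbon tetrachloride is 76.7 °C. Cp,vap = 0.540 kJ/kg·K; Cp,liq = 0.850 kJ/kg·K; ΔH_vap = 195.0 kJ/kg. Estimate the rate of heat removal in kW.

Q_c = 76.6 kW

vapour 216→76.7 °C: -75.222 kJ/kg
condensation at 76.7 °C: -195 kJ/kg
liquid 76.7→-10.8 °C: -74.375 kJ/kg
Δh = -75.222 + -195 + -74.375 = -344.6 kJ/kg
Q = ṁ·Δh = 13.33 kg/min × -344.6 kJ/kg = -4593.5 kJ/min
|Q| = 76.558 kW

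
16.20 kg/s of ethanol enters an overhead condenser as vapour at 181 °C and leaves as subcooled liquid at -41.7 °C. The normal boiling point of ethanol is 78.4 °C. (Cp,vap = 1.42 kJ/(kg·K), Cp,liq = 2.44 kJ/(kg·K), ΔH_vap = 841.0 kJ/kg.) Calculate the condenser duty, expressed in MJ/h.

Q_c = 74600 MJ/h

vapour 181→78.4 °C: -145.69 kJ/kg
condensation at 78.4 °C: -841 kJ/kg
liquid 78.4→-41.7 °C: -293.04 kJ/kg
Δh = -145.69 + -841 + -293.04 = -1279.7 kJ/kg
Q = ṁ·Δh = 16.20 kg/s × -1279.7 kJ/kg = -20732 kJ/s
|Q| = 20732 kW = 74634 MJ/h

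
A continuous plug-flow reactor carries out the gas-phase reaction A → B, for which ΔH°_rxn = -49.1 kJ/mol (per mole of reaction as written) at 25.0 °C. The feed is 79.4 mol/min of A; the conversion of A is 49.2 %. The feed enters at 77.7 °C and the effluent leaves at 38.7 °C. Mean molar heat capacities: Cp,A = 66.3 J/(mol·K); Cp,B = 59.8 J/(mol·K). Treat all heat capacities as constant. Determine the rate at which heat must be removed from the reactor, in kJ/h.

Q_out = 128000 kJ/h

Extent of reaction ξ = 0.492 × 79.4 = 39.065 mol/min
Reaction term: ξ·ΔH°_rxn = 39.065 × -49.1 = -1918.1 kJ/min
Sensible, feed 77.7→25 °C: -277.42 kJ/min
Outlet flows (mol/min): A 40.335, B 39.065
Sensible, products 25→38.7 °C: 68.641 kJ/min
Q = ΔH = -2126.9 kJ/min = -35.448 kW
Heat removed = 127610 kJ/h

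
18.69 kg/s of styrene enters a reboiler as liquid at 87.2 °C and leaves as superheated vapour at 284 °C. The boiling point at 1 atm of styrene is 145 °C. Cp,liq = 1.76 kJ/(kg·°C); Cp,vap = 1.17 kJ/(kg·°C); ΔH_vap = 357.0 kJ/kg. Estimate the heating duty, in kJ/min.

liquid 87.2→145 °C: 101.73 kJ/kg
vaporisation at 145 °C: 357 kJ/kg
vapour 145→284 °C: 162.63 kJ/kg
Δh = 101.73 + 357 + 162.63 = 621.36 kJ/kg
Q = ṁ·Δh = 18.69 kg/s × 621.36 kJ/kg = 11613 kJ/s
|Q| = 11613 kW = 696790 kJ/min

Q = 697000 kJ/min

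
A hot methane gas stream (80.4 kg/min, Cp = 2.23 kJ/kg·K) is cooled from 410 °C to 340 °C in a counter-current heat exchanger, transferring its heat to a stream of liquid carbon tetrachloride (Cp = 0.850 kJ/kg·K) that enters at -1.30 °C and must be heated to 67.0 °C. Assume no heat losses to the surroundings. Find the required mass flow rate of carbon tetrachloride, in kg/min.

Heat released by hot stream: Q = 80.4 × 2.23 × (410 − 340) = 12550 kJ/min
Energy balance on cold side (adiabatic exchanger): Q = ṁ_c·Cp_c·(T_c,out − T_c,in)
ṁ_c = 12550 / [0.850 × (67.0 − -1.30)] = 216.18 kg/min

ṁ_c = 216 kg/min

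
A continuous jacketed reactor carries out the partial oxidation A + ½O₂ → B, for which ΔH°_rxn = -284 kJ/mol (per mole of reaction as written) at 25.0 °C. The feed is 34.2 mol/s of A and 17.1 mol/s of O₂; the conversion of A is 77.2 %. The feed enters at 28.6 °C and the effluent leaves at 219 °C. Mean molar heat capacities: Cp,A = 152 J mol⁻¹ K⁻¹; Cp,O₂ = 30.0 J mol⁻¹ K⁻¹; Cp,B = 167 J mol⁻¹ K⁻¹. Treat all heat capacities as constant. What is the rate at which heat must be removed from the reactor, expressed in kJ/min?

Extent of reaction ξ = 0.772 × 34.2 = 26.402 mol/s
Reaction term: ξ·ΔH°_rxn = 26.402 × -284 = -7498.3 kJ/s
Sensible, feed 28.6→25 °C: -20.561 kJ/s
Outlet flows (mol/s): A 7.7976, O₂ 3.8988, B 26.402
Sensible, products 25→219 °C: 1108 kJ/s
Q = ΔH = -6410.8 kJ/s = -6410.8 kW
Heat removed = 384650 kJ/min

Q_out = 385000 kJ/min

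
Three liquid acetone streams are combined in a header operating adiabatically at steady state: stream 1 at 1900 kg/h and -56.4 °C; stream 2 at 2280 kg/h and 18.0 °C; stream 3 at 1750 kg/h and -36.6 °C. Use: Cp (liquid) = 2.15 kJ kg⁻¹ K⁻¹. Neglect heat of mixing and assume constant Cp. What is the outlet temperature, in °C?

T_out = -22.0 °C

Adiabatic, steady state ⇒ Σ ṁᵢCp,ᵢ(T_out − Tᵢ) = 0
Σ ṁᵢCp,ᵢTᵢ = 1900×2.15×-56.4 + 2280×2.15×18.0 + 1750×2.15×-36.6 = -279870
Σ ṁᵢCp,ᵢ = 1900×2.15 + 2280×2.15 + 1750×2.15 = 12750
T_out = -279870 / 12750 = -21.951 °C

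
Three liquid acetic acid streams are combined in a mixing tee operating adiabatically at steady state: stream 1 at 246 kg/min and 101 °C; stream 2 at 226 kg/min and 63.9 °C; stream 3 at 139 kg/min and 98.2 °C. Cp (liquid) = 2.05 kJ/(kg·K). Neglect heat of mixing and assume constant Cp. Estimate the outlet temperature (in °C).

Adiabatic, steady state ⇒ Σ ṁᵢCp,ᵢ(T_out − Tᵢ) = 0
T_out = Σ ṁᵢCp,ᵢTᵢ / Σ ṁᵢCp,ᵢ
      = 108520 / 1252.5 = 86.64 °C

T_out = 86.6 °C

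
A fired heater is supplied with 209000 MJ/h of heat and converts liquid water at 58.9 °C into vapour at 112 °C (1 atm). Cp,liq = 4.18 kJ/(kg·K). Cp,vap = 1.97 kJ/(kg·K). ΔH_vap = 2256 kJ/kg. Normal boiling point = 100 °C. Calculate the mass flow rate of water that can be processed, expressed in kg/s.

ṁ = 23.7 kg/s

Δh = 4.18×(100−58.9) + 2256 + 1.97×(112−100) = 2451.4 kJ/kg
Q = 209000 MJ/h = 58056 kJ/s = 58056 kJ/s
ṁ = Q/Δh = 58056 / 2451.4 = 23.682 kg/s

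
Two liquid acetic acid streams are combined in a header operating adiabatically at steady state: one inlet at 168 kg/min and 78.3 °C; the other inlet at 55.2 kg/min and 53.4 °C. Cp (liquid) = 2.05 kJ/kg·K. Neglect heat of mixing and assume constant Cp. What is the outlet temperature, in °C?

No heat crosses the boundary, so H_out = H_in.
T_out = Σ ṁᵢCp,ᵢTᵢ / Σ ṁᵢCp,ᵢ
      = 33009 / 457.56 = 72.142 °C

T_out = 72.1 °C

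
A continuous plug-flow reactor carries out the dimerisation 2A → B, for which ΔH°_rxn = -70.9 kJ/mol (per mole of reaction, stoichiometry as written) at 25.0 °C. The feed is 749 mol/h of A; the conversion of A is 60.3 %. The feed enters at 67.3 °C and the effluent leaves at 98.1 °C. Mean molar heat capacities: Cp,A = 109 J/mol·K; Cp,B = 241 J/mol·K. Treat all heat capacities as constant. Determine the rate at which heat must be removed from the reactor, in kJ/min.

Extent of reaction ξ = 0.603 × 749 / 2 = 225.82 mol/h
Reaction term: ξ·ΔH°_rxn = 225.82 × -70.9 = -16011 kJ/h
Sensible, feed 67.3→25 °C: -3453.4 kJ/h
Outlet flows (mol/h): A 297.35, B 225.82
Sensible, products 25→98.1 °C: 6347.6 kJ/h
Q = ΔH = -13117 kJ/h = -3.6435 kW
Heat removed = 218.61 kJ/min

Q_out = 219 kJ/min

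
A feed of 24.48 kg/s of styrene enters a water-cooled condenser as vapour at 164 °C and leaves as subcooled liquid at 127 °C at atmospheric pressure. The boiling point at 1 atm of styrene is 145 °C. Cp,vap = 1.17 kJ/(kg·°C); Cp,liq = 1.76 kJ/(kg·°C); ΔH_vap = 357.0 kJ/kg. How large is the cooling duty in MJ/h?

Q_c = 36200 MJ/h

vapour 164→145 °C: -22.23 kJ/kg
condensation at 145 °C: -357 kJ/kg
liquid 145→127 °C: -31.68 kJ/kg
Δh = -22.23 + -357 + -31.68 = -410.91 kJ/kg
Q = ṁ·Δh = 24.48 kg/s × -410.91 kJ/kg = -10059 kJ/s
|Q| = 10059 kW = 36213 MJ/h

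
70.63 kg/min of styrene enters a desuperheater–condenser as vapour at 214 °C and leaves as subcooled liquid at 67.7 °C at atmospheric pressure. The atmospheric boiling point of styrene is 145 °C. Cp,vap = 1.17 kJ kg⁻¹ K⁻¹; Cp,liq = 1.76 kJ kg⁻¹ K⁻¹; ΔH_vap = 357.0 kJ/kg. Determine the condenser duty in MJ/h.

vapour 214→145 °C: -80.73 kJ/kg
condensation at 145 °C: -357 kJ/kg
liquid 145→67.7 °C: -136.05 kJ/kg
Δh = -80.73 + -357 + -136.05 = -573.78 kJ/kg
Q = ṁ·Δh = 70.63 kg/min × -573.78 kJ/kg = -40526 kJ/min
|Q| = 675.43 kW = 2431.6 MJ/h

Q_c = 2430 MJ/h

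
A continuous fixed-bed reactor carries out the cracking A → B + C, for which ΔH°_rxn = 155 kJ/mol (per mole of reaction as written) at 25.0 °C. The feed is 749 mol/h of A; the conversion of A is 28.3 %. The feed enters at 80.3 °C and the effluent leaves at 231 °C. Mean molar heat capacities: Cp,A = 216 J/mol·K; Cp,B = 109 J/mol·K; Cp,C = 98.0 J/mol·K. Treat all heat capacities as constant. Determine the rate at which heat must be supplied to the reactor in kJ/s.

Extent of reaction ξ = 0.283 × 749 = 211.97 mol/h
Reaction term: ξ·ΔH°_rxn = 211.97 × 155 = 32855 kJ/h
Sensible, feed 80.3→25 °C: -8946.7 kJ/h
Outlet flows (mol/h): A 537.03, B 211.97, C 211.97
Sensible, products 25→231 °C: 32935 kJ/h
Q = ΔH = 56843 kJ/h = 15.79 kW
Heat supplied = 15.79 kJ/s

Q_in = 15.8 kJ/s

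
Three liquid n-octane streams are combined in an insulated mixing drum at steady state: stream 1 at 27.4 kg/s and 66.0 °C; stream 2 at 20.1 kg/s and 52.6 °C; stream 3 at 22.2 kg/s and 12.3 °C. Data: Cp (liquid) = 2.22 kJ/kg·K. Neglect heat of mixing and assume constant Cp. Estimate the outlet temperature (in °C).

T_out = 45.0 °C

Adiabatic, steady state ⇒ Σ ṁᵢCp,ᵢ(T_out − Tᵢ) = 0
Σ ṁᵢCp,ᵢTᵢ = 27.4×2.22×66.0 + 20.1×2.22×52.6 + 22.2×2.22×12.3 = 6968
Σ ṁᵢCp,ᵢ = 27.4×2.22 + 20.1×2.22 + 22.2×2.22 = 154.73
T_out = 6968 / 154.73 = 45.032 °C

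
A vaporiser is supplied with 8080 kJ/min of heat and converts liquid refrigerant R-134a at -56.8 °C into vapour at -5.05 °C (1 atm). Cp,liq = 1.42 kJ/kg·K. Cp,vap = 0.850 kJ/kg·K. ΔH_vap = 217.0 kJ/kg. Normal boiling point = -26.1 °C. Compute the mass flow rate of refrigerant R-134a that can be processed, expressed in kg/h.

Δh = 1.42×(-26.1−-56.8) + 217.0 + 0.850×(-5.05−-26.1) = 278.49 kJ/kg
Q = 8080 kJ/min = 134.67 kJ/s = 484800 kJ/h
ṁ = Q/Δh = 484800 / 278.49 = 1740.8 kg/h

ṁ = 1740 kg/h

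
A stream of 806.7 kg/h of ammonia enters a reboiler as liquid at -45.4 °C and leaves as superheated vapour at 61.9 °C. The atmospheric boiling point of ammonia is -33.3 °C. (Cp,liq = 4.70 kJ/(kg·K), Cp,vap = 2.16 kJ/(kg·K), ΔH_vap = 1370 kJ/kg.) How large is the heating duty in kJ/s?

Q = 366 kJ/s

liquid -45.4→-33.3 °C: 56.87 kJ/kg
vaporisation at -33.3 °C: 1370 kJ/kg
vapour -33.3→61.9 °C: 205.63 kJ/kg
Δh = 56.87 + 1370 + 205.63 = 1632.5 kJ/kg
Q = ṁ·Δh = 806.7 kg/h × 1632.5 kJ/kg = 1.3169e+06 kJ/h
|Q| = 365.82 kW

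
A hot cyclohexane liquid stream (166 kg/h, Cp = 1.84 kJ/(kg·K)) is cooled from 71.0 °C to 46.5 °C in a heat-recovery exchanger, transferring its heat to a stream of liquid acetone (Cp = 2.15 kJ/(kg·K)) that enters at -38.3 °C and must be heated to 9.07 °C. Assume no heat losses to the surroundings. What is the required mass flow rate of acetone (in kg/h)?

ṁ_c = 73.5 kg/h

Heat released by hot stream: Q = 166 × 1.84 × (71.0 − 46.5) = 7483.3 kJ/h
Energy balance on cold side (adiabatic exchanger): Q = ṁ_c·Cp_c·(T_c,out − T_c,in)
ṁ_c = 7483.3 / [2.15 × (9.07 − -38.3)] = 73.477 kg/h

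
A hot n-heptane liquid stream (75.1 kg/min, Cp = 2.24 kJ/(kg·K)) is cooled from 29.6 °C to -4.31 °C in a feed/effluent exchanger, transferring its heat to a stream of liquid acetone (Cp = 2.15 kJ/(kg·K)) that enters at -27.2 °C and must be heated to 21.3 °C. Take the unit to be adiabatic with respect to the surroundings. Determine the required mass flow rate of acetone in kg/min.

ṁ_c = 54.7 kg/min

Heat released by hot stream: Q = 75.1 × 2.24 × (29.6 − -4.31) = 5704.5 kJ/min
Energy balance on cold side (adiabatic exchanger): Q = ṁ_c·Cp_c·(T_c,out − T_c,in)
ṁ_c = 5704.5 / [2.15 × (21.3 − -27.2)] = 54.706 kg/min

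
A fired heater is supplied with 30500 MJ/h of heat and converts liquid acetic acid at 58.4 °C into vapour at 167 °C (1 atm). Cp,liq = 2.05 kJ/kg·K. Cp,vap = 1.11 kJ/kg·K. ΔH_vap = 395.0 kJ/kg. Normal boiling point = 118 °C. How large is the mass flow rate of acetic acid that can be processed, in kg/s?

ṁ = 14.8 kg/s

Δh = 2.05×(118−58.4) + 395.0 + 1.11×(167−118) = 571.57 kJ/kg
Q = 30500 MJ/h = 8472.2 kJ/s = 8472.2 kJ/s
ṁ = Q/Δh = 8472.2 / 571.57 = 14.823 kg/s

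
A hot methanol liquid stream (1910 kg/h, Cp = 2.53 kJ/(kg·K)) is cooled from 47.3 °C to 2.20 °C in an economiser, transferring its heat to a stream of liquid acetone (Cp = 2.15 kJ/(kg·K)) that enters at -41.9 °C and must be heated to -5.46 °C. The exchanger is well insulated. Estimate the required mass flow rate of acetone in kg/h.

Heat released by hot stream: Q = 1910 × 2.53 × (47.3 − 2.20) = 217940 kJ/h
Energy balance on cold side (adiabatic exchanger): Q = ṁ_c·Cp_c·(T_c,out − T_c,in)
ṁ_c = 217940 / [2.15 × (-5.46 − -41.9)] = 2781.7 kg/h

ṁ_c = 2780 kg/h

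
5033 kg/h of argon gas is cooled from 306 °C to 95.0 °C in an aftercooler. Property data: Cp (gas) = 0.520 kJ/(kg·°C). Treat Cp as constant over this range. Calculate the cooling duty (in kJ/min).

Q_c = 9200 kJ/min

Q = ṁ·Cp·ΔT = 5033 × 0.520 × (95.0 − 306) = -552220 kJ/h
Converting: 552220 / 3600 s = 153.39 kW
Cooling duty = 9203.7 kJ/min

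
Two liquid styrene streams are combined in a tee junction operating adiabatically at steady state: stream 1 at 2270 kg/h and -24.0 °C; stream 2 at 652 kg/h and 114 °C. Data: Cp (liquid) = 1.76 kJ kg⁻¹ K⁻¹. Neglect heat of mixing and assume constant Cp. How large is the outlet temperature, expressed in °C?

T_out = 6.79 °C

Adiabatic, steady state ⇒ Σ ṁᵢCp,ᵢ(T_out − Tᵢ) = 0
Σ ṁᵢCp,ᵢTᵢ = 2270×1.76×-24.0 + 652×1.76×114 = 34932
Σ ṁᵢCp,ᵢ = 2270×1.76 + 652×1.76 = 5142.7
T_out = 34932 / 5142.7 = 6.7926 °C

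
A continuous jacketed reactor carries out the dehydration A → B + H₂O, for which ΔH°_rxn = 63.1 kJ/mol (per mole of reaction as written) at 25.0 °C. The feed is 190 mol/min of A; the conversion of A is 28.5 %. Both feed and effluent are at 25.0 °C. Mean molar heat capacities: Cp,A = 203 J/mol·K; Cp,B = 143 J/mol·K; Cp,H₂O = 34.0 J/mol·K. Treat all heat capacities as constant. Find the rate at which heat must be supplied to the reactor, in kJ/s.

Extent of reaction ξ = 0.285 × 190 = 54.15 mol/min
Reaction term: ξ·ΔH°_rxn = 54.15 × 63.1 = 3416.9 kJ/min
Q = ΔH = 3416.9 kJ/min = 56.948 kW
Heat supplied = 56.948 kJ/s

Q_in = 56.9 kJ/s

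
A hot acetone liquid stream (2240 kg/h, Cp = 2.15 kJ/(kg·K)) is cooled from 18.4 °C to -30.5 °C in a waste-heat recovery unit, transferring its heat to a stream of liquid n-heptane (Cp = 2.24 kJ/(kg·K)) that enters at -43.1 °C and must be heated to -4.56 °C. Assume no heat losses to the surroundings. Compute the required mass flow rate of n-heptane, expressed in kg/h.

ṁ_c = 2730 kg/h

Heat released by hot stream: Q = 2240 × 2.15 × (18.4 − -30.5) = 235500 kJ/h
Energy balance on cold side (adiabatic exchanger): Q = ṁ_c·Cp_c·(T_c,out − T_c,in)
ṁ_c = 235500 / [2.24 × (-4.56 − -43.1)] = 2727.9 kg/h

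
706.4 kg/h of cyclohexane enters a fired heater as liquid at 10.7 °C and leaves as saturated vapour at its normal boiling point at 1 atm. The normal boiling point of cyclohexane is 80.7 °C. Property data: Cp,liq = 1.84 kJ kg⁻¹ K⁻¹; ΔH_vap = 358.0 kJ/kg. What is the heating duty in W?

Q = 95500 W

liquid 10.7→80.7 °C: 128.8 kJ/kg
vaporisation at 80.7 °C: 358 kJ/kg
Δh = 128.8 + 358 = 486.8 kJ/kg
Q = ṁ·Δh = 706.4 kg/h × 486.8 kJ/kg = 343880 kJ/h
|Q| = 95.521 kW = 95521 W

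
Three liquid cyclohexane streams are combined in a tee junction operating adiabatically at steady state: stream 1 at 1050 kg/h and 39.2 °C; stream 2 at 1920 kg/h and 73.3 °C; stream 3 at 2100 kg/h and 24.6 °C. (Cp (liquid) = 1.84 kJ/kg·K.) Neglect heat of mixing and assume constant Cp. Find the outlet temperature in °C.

Energy balance with Q = 0: Σ ṁᵢCp,ᵢ(T_out − Tᵢ) = 0
Σ ṁᵢCp,ᵢTᵢ = 1050×1.84×39.2 + 1920×1.84×73.3 + 2100×1.84×24.6 = 429740
Σ ṁᵢCp,ᵢ = 1050×1.84 + 1920×1.84 + 2100×1.84 = 9328.8
T_out = 429740 / 9328.8 = 46.066 °C

T_out = 46.1 °C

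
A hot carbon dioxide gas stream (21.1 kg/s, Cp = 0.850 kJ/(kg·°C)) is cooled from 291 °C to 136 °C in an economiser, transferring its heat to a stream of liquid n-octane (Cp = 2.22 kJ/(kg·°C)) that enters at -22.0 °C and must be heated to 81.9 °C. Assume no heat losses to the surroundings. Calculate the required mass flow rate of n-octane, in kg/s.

ṁ_c = 12.1 kg/s

Heat released by hot stream: Q = 21.1 × 0.850 × (291 − 136) = 2779.9 kJ/s
Energy balance on cold side (adiabatic exchanger): Q = ṁ_c·Cp_c·(T_c,out − T_c,in)
ṁ_c = 2779.9 / [2.22 × (81.9 − -22.0)] = 12.052 kg/s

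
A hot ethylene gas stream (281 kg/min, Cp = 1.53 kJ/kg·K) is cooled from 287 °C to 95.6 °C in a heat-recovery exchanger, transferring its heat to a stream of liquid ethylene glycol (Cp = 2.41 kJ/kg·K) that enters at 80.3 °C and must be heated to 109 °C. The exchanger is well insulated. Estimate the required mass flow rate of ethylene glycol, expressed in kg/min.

Heat released by hot stream: Q = 281 × 1.53 × (287 − 95.6) = 82289 kJ/min
Energy balance on cold side (adiabatic exchanger): Q = ṁ_c·Cp_c·(T_c,out − T_c,in)
ṁ_c = 82289 / [2.41 × (109 − 80.3)] = 1189.7 kg/min

ṁ_c = 1190 kg/min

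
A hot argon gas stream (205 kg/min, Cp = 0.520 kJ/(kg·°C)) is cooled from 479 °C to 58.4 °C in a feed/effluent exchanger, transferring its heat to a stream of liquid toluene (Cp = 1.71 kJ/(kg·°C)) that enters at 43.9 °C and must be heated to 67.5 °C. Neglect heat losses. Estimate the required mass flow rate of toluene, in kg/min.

Heat released by hot stream: Q = 205 × 0.520 × (479 − 58.4) = 44836 kJ/min
Energy balance on cold side (adiabatic exchanger): Q = ṁ_c·Cp_c·(T_c,out − T_c,in)
ṁ_c = 44836 / [1.71 × (67.5 − 43.9)] = 1111 kg/min

ṁ_c = 1110 kg/min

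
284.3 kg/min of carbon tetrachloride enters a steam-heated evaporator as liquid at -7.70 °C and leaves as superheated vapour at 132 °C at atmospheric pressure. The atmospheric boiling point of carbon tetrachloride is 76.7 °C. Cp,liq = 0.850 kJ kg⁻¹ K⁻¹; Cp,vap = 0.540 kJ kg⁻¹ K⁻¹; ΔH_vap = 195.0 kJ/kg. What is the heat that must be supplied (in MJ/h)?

liquid -7.70→76.7 °C: 71.74 kJ/kg
vaporisation at 76.7 °C: 195 kJ/kg
vapour 76.7→132 °C: 29.862 kJ/kg
Δh = 71.74 + 195 + 29.862 = 296.6 kJ/kg
Q = ṁ·Δh = 284.3 kg/min × 296.6 kJ/kg = 84324 kJ/min
|Q| = 1405.4 kW = 5059.4 MJ/h

Q = 5060 MJ/h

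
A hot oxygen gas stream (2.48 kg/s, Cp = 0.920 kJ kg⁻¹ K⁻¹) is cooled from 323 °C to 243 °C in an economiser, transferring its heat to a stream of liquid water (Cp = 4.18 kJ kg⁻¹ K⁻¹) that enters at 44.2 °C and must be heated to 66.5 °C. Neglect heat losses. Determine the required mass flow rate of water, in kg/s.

ṁ_c = 1.96 kg/s

Heat released by hot stream: Q = 2.48 × 0.920 × (323 − 243) = 182.53 kJ/s
Energy balance on cold side (adiabatic exchanger): Q = ṁ_c·Cp_c·(T_c,out − T_c,in)
ṁ_c = 182.53 / [4.18 × (66.5 − 44.2)] = 1.9582 kg/s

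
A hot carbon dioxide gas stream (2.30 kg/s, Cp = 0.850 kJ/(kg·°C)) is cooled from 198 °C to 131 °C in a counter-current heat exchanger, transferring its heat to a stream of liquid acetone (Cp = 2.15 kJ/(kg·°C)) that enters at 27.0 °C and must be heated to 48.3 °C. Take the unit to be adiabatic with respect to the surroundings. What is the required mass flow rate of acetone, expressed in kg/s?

ṁ_c = 2.86 kg/s

Heat released by hot stream: Q = 2.30 × 0.850 × (198 − 131) = 130.98 kJ/s
Energy balance on cold side (adiabatic exchanger): Q = ṁ_c·Cp_c·(T_c,out − T_c,in)
ṁ_c = 130.98 / [2.15 × (48.3 − 27.0)] = 2.8602 kg/s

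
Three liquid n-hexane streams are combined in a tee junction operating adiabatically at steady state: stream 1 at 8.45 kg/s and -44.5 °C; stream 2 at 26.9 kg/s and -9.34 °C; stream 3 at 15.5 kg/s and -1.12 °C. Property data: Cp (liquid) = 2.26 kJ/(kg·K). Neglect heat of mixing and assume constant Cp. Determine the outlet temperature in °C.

Energy balance with Q = 0: Σ ṁᵢCp,ᵢ(T_out − Tᵢ) = 0
Σ ṁᵢCp,ᵢTᵢ = 8.45×2.26×-44.5 + 26.9×2.26×-9.34 + 15.5×2.26×-1.12 = -1456.9
Σ ṁᵢCp,ᵢ = 8.45×2.26 + 26.9×2.26 + 15.5×2.26 = 114.92
T_out = -1456.9 / 114.92 = -12.677 °C

T_out = -12.7 °C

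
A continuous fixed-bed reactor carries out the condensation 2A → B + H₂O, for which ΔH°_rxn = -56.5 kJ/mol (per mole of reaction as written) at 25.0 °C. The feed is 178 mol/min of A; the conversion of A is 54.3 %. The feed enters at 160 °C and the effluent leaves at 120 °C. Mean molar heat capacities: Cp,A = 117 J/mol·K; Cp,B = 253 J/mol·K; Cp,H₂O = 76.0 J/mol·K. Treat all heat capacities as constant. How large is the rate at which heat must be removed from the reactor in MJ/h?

Q_out = 188 MJ/h

Extent of reaction ξ = 0.543 × 178 / 2 = 48.327 mol/min
Reaction term: ξ·ΔH°_rxn = 48.327 × -56.5 = -2730.5 kJ/min
Sensible, feed 160→25 °C: -2811.5 kJ/min
Outlet flows (mol/min): A 81.346, B 48.327, H₂O 48.327
Sensible, products 25→120 °C: 2414.6 kJ/min
Q = ΔH = -3127.4 kJ/min = -52.123 kW
Heat removed = 187.64 MJ/h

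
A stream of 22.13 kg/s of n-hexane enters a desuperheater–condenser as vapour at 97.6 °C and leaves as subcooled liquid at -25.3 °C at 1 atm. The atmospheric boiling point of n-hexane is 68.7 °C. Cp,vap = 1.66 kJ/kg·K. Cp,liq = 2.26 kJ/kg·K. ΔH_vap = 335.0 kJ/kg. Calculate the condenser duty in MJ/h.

vapour 97.6→68.7 °C: -47.974 kJ/kg
condensation at 68.7 °C: -335 kJ/kg
liquid 68.7→-25.3 °C: -212.44 kJ/kg
Δh = -47.974 + -335 + -212.44 = -595.41 kJ/kg
Q = ṁ·Δh = 22.13 kg/s × -595.41 kJ/kg = -13177 kJ/s
|Q| = 13177 kW = 47435 MJ/h

Q_c = 47400 MJ/h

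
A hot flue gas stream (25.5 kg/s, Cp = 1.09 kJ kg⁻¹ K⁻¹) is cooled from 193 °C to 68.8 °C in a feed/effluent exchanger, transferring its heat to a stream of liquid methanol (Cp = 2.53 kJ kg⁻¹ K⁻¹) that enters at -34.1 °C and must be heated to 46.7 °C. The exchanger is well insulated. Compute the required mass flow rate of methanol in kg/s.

Heat released by hot stream: Q = 25.5 × 1.09 × (193 − 68.8) = 3452.1 kJ/s
Energy balance on cold side (adiabatic exchanger): Q = ṁ_c·Cp_c·(T_c,out − T_c,in)
ṁ_c = 3452.1 / [2.53 × (46.7 − -34.1)] = 16.887 kg/s

ṁ_c = 16.9 kg/s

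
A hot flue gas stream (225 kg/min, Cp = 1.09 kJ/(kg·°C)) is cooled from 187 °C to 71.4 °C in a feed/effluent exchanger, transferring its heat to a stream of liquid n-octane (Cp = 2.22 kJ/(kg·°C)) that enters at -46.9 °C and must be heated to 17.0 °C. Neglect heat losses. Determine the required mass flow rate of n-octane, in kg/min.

Heat released by hot stream: Q = 225 × 1.09 × (187 − 71.4) = 28351 kJ/min
Energy balance on cold side (adiabatic exchanger): Q = ṁ_c·Cp_c·(T_c,out − T_c,in)
ṁ_c = 28351 / [2.22 × (17.0 − -46.9)] = 199.85 kg/min

ṁ_c = 200 kg/min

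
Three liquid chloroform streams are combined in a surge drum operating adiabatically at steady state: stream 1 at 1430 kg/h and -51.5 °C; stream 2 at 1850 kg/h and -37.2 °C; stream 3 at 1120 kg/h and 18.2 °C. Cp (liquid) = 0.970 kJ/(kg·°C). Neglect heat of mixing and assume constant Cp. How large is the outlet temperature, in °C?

Energy balance with Q = 0: Σ ṁᵢCp,ᵢ(T_out − Tᵢ) = 0
Σ ṁᵢCp,ᵢTᵢ = 1430×0.970×-51.5 + 1850×0.970×-37.2 + 1120×0.970×18.2 = -118420
Σ ṁᵢCp,ᵢ = 1430×0.970 + 1850×0.970 + 1120×0.970 = 4268
T_out = -118420 / 4268 = -27.746 °C

T_out = -27.7 °C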